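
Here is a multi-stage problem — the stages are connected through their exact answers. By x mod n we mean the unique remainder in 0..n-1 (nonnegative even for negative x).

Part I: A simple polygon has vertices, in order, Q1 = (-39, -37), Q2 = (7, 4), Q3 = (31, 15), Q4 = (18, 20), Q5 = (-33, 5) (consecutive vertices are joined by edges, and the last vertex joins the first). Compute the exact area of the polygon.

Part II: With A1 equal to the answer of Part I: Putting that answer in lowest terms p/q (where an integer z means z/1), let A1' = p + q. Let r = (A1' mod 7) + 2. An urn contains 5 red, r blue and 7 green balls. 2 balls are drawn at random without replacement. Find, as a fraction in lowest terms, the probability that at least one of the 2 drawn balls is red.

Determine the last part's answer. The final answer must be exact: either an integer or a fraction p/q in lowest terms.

17/38

Part I: cross terms: (-39*4 - 7*-37)=103, (7*15 - 31*4)=-19, (31*20 - 18*15)=350, (18*5 - -33*20)=750, (-33*-37 - -39*5)=1416; twice the area = |2600| = 2600; area = 1300; answer 1300
Part II: A1 = 1300; threaded value p + q = 1301; r = 8; total draws C(20,2) = 190; complement C(15,2) = 105; favorable 190 - 105 = 85; P = 17/38; answer 17/38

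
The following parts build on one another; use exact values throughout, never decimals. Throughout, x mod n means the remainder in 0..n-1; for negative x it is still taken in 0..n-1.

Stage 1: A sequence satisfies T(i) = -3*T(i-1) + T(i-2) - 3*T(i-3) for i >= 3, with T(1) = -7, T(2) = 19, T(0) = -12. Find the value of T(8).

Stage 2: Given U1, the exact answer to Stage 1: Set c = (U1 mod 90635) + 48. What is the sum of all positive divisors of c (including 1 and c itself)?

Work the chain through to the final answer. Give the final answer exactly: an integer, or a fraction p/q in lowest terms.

Stage 1: T(3) = -3*(19) + 1*(-7) - 3*(-12) = -28; iterating: T(3)=-28, T(4)=124, T(5)=-457, T(6)=1579, T(7)=-5566, T(8)=19648; answer 19648
Stage 2: U1 = 19648; c = 19696; 19696 = 2^4 * 1231; sigma = (1 + 2 + 4 + 8 + 16) * (1 + 1231) = 31 * 1232 = 38192; answer 38192

38192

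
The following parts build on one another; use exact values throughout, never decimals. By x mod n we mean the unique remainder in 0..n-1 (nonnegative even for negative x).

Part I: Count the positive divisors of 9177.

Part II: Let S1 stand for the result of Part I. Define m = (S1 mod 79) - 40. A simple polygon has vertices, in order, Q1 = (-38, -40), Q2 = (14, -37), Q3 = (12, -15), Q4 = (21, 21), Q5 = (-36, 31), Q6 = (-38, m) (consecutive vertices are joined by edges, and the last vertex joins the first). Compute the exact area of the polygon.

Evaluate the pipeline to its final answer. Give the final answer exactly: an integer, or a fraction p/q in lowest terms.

3412

Part I: 9177 = 3 * 7 * 19 * 23; number of divisors = (1+1) * (1+1) * (1+1) * (1+1) = 16; answer 16
Part II: S1 = 16; m = -24; cross terms: (-38*-37 - 14*-40)=1966, (14*-15 - 12*-37)=234, (12*21 - 21*-15)=567, (21*31 - -36*21)=1407, (-36*-24 - -38*31)=2042, (-38*-40 - -38*-24)=608; twice the area = |6824| = 6824; area = 3412; answer 3412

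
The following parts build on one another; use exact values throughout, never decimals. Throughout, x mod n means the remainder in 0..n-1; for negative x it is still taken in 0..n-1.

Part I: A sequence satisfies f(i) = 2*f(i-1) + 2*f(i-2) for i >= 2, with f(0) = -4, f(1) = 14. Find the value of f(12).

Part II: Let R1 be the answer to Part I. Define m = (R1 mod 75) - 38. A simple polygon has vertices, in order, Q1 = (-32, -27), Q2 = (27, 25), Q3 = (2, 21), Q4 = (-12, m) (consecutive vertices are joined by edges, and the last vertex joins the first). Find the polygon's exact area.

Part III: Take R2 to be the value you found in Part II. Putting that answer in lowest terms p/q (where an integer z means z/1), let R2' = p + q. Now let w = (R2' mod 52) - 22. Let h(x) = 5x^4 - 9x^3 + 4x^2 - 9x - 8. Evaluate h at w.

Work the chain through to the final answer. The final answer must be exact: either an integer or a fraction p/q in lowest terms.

Part I: f(2) = 2*(14) + 2*(-4) = 20; iterating: f(2)=20, f(3)=68, f(4)=176, f(5)=488, f(6)=1328, f(7)=3632, f(8)=9920, f(9)=27104, f(10)=74048, f(11)=202304, f(12)=552704; answer 552704
Part II: R1 = 552704; m = -9; cross terms: (-32*25 - 27*-27)=-71, (27*21 - 2*25)=517, (2*-9 - -12*21)=234, (-12*-27 - -32*-9)=36; twice the area = |716| = 716; area = 358; answer 358
Part III: R2 = 358; threaded value p + q = 359; w = 25; 5*(25)^4 - 9*(25)^3 + 4*(25)^2 - 9*(25)^1 - 8 = (1953125) + (-140625) + (2500) + (-225) + (-8) = 1814767; answer 1814767

1814767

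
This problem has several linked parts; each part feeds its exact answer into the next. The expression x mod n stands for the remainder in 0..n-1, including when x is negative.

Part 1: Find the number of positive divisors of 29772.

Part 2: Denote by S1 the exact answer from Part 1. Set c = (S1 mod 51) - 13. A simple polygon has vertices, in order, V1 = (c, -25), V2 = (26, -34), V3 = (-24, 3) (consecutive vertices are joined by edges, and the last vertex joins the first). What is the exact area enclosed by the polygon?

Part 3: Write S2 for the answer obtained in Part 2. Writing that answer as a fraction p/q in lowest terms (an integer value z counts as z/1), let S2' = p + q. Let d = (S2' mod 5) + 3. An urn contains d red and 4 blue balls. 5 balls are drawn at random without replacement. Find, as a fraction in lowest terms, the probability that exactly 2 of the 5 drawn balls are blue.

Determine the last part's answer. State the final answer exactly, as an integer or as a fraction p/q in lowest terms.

Part 1: 29772 = 2^2 * 3^2 * 827; number of divisors = (2+1) * (2+1) * (1+1) = 18; answer 18
Part 2: S1 = 18; c = 5; cross terms: (5*-34 - 26*-25)=480, (26*3 - -24*-34)=-738, (-24*-25 - 5*3)=585; twice the area = |327| = 327; area = 327/2; answer 327/2
Part 3: S2 = 327/2; threaded value p + q = 329; d = 7; total draws C(11,5) = 462; favorable C(4,2)*C(7,3) = 210; P = 5/11; answer 5/11

5/11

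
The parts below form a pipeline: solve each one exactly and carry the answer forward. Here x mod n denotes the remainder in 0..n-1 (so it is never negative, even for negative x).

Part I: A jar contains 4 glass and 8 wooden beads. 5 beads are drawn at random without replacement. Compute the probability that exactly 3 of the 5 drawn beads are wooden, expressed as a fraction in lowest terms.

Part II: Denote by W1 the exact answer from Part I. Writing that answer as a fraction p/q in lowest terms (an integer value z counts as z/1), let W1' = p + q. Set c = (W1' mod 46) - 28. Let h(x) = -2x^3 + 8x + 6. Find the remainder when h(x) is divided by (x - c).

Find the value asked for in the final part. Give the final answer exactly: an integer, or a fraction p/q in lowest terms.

39156

Part I: total draws C(12,5) = 792; favorable C(8,3)*C(4,2) = 336; P = 14/33; answer 14/33
Part II: W1 = 14/33; threaded value p + q = 47; c = -27; remainder = value at the root: -2*(-27)^3 + 8*(-27)^1 + 6 = (39366) + (-216) + (6) = 39156; answer 39156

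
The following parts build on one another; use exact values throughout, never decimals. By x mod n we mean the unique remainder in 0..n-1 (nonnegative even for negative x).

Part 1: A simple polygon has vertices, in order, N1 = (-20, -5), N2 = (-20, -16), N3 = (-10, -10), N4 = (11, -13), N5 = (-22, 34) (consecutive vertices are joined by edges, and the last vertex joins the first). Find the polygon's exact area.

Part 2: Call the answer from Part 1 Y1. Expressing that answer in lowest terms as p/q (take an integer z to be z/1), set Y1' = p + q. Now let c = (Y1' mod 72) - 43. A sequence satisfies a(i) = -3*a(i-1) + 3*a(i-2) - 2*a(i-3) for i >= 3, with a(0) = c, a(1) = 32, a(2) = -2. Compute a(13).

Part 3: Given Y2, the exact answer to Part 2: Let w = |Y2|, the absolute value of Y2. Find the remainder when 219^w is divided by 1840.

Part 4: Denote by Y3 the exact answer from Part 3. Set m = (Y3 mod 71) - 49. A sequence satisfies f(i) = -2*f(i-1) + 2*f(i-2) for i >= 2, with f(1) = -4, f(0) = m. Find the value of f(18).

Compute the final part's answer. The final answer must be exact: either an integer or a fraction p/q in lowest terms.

Part 1: cross terms: (-20*-16 - -20*-5)=220, (-20*-10 - -10*-16)=40, (-10*-13 - 11*-10)=240, (11*34 - -22*-13)=88, (-22*-5 - -20*34)=790; twice the area = |1378| = 1378; area = 689; answer 689
Part 2: Y1 = 689; threaded value p + q = 690; c = -1; a(3) = -3*(-2) + 3*(32) - 2*(-1) = 104; iterating: a(3)=104, a(4)=-382, a(5)=1462, a(6)=-5740, a(7)=22370, a(8)=-87254, a(9)=340352, a(10)=-1327558, a(11)=5178238, a(12)=-20198092, a(13)=78784106; answer 78784106
Part 3: Y2 = 78784106; w = 78784106; squarings mod 1840: 219^1=219, 219^2=121, 219^4=1761, 219^8=721, 219^16=961, 219^32=1681, 219^64=1361, 219^128=1281, 219^256=1521, 219^512=561, 219^1024=81, 219^2048=1041, 219^4096=1761, 219^8192=721, 219^16384=961, 219^32768=1681, 219^65536=1361, 219^131072=1281, 219^262144=1521, 219^524288=561, 219^1048576=81, 219^2097152=1041, 219^4194304=1761, 219^8388608=721, 219^16777216=961, 219^33554432=1681, 219^67108864=1361; 219^78784106 = 219^2 * 219^8 * 219^32 * 219^64 * 219^512 * 219^1024 * 219^8192 * 219^131072 * 219^1048576 * 219^2097152 * 219^8388608 * 219^67108864 = 41 (mod 1840); answer 41
Part 4: Y3 = 41; m = -8; f(2) = -2*(-4) + 2*(-8) = -8; iterating: f(2)=-8, f(3)=8, f(4)=-32, f(5)=80, f(6)=-224, f(7)=608, f(8)=-1664, f(9)=4544, f(10)=-12416, f(11)=33920, f(12)=-92672, f(13)=253184, f(14)=-691712, f(15)=1889792, f(16)=-5163008, f(17)=14105600, f(18)=-38537216; answer -38537216

-38537216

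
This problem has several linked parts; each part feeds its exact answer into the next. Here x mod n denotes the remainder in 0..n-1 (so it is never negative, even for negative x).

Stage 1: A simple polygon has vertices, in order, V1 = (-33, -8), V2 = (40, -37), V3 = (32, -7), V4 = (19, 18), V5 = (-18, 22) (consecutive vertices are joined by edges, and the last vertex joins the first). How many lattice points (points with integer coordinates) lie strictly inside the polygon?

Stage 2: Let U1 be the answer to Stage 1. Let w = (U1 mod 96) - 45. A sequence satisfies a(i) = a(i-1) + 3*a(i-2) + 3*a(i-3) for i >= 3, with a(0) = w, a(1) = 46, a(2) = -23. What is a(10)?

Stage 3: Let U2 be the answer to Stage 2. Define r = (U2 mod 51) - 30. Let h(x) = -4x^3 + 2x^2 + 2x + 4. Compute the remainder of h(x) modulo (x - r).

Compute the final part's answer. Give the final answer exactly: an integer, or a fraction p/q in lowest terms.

71608

Stage 1: cross terms: (-33*-37 - 40*-8)=1541, (40*-7 - 32*-37)=904, (32*18 - 19*-7)=709, (19*22 - -18*18)=742, (-18*-8 - -33*22)=870; twice the area = |4766| = 4766; area = 2383; boundary points = 1 + 2 + 1 + 1 + 15 = 20; strictly interior points = area - boundary/2 + 1 = 2374; answer 2374
Stage 2: U1 = 2374; w = 25; a(3) = 1*(-23) + 3*(46) + 3*(25) = 190; iterating: a(3)=190, a(4)=259, a(5)=760, a(6)=2107, a(7)=5164, a(8)=13765, a(9)=35578, a(10)=92365; answer 92365
Stage 3: U2 = 92365; r = -26; remainder = value at the root: -4*(-26)^3 + 2*(-26)^2 + 2*(-26)^1 + 4 = (70304) + (1352) + (-52) + (4) = 71608; answer 71608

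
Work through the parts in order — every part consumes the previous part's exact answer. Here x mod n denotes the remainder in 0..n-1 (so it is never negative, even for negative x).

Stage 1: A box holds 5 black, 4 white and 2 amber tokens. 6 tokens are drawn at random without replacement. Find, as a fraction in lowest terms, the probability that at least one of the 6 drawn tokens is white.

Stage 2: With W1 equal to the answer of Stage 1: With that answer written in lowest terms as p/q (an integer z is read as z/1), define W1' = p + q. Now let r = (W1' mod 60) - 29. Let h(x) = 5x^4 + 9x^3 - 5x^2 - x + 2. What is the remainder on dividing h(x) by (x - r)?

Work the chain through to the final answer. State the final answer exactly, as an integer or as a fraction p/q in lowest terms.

470792

Stage 1: total draws C(11,6) = 462; complement C(7,6) = 7; favorable 462 - 7 = 455; P = 65/66; answer 65/66
Stage 2: W1 = 65/66; threaded value p + q = 131; r = -18; remainder = value at the root: 5*(-18)^4 + 9*(-18)^3 - 5*(-18)^2 - 1*(-18)^1 + 2 = (524880) + (-52488) + (-1620) + (18) + (2) = 470792; answer 470792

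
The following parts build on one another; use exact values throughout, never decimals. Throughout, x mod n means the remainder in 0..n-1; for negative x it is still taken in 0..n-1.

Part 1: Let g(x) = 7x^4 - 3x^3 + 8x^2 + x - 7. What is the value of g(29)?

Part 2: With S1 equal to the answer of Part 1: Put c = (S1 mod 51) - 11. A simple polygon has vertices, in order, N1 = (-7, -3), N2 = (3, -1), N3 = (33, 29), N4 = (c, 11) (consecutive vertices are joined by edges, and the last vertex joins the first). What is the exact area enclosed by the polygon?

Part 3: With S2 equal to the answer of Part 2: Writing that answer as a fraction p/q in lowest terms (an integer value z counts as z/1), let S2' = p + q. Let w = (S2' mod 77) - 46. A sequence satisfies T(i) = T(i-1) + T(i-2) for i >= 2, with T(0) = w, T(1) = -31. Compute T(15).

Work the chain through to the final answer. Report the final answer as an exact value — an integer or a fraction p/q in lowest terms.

-11747

Part 1: 7*(29)^4 - 3*(29)^3 + 8*(29)^2 + 1*(29)^1 - 7 = (4950967) + (-73167) + (6728) + (29) + (-7) = 4884550; answer 4884550
Part 2: S1 = 4884550; c = 14; cross terms: (-7*-1 - 3*-3)=16, (3*29 - 33*-1)=120, (33*11 - 14*29)=-43, (14*-3 - -7*11)=35; twice the area = |128| = 128; area = 64; answer 64
Part 3: S2 = 64; threaded value p + q = 65; w = 19; T(2) = 1*(-31) + 1*(19) = -12; iterating: T(2)=-12, T(3)=-43, T(4)=-55, T(5)=-98, T(6)=-153, T(7)=-251, T(8)=-404, T(9)=-655, T(10)=-1059, T(11)=-1714, T(12)=-2773, T(13)=-4487, T(14)=-7260, T(15)=-11747; answer -11747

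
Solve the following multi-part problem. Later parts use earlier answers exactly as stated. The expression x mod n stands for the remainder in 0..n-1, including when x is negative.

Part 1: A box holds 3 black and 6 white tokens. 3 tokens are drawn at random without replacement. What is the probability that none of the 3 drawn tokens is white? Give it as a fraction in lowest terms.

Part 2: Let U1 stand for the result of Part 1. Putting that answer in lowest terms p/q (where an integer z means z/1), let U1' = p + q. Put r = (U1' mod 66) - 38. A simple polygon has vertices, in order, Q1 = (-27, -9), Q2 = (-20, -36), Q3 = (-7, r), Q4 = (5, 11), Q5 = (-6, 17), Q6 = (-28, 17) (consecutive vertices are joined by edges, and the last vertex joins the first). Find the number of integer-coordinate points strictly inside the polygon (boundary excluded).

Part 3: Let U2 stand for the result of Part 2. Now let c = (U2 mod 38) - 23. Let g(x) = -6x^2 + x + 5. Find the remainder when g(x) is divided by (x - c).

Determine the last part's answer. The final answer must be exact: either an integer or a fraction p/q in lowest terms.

Part 1: total draws C(9,3) = 84; favorable C(3,3) = 1; P = 1/84; answer 1/84
Part 2: U1 = 1/84; threaded value p + q = 85; r = -19; cross terms: (-27*-36 - -20*-9)=792, (-20*-19 - -7*-36)=128, (-7*11 - 5*-19)=18, (5*17 - -6*11)=151, (-6*17 - -28*17)=374, (-28*-9 - -27*17)=711; twice the area = |2174| = 2174; area = 1087; boundary points = 1 + 1 + 6 + 1 + 22 + 1 = 32; strictly interior points = area - boundary/2 + 1 = 1072; answer 1072
Part 3: U2 = 1072; c = -15; remainder = value at the root: -6*(-15)^2 + 1*(-15)^1 + 5 = (-1350) + (-15) + (5) = -1360; answer -1360

-1360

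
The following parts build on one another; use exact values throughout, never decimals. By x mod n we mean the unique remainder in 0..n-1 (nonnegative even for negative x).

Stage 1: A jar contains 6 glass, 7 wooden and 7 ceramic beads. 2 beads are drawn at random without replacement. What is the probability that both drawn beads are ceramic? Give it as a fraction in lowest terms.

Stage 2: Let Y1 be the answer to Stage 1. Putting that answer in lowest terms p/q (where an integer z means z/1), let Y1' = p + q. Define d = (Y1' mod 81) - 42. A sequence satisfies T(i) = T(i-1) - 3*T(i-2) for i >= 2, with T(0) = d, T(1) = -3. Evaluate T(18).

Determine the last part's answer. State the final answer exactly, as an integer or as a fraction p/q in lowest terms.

-7629

Stage 1: total draws C(20,2) = 190; favorable C(7,2) = 21; P = 21/190; answer 21/190
Stage 2: Y1 = 21/190; threaded value p + q = 211; d = 7; T(2) = 1*(-3) - 3*(7) = -24; iterating: T(2)=-24, T(3)=-15, T(4)=57, T(5)=102, T(6)=-69, T(7)=-375, T(8)=-168, T(9)=957, T(10)=1461, T(11)=-1410, T(12)=-5793, T(13)=-1563, T(14)=15816, T(15)=20505, T(16)=-26943, T(17)=-88458, T(18)=-7629; answer -7629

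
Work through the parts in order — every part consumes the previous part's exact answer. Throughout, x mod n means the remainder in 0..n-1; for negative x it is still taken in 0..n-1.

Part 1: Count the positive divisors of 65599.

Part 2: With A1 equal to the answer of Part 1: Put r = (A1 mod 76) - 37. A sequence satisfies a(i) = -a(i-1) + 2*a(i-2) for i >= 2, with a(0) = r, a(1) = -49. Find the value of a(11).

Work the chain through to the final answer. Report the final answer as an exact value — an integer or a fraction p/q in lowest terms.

-9597

Part 1: 65599 is prime, so its only divisors are 1 and 65599; count = 2; answer 2
Part 2: A1 = 2; r = -35; a(2) = -1*(-49) + 2*(-35) = -21; iterating: a(2)=-21, a(3)=-77, a(4)=35, a(5)=-189, a(6)=259, a(7)=-637, a(8)=1155, a(9)=-2429, a(10)=4739, a(11)=-9597; answer -9597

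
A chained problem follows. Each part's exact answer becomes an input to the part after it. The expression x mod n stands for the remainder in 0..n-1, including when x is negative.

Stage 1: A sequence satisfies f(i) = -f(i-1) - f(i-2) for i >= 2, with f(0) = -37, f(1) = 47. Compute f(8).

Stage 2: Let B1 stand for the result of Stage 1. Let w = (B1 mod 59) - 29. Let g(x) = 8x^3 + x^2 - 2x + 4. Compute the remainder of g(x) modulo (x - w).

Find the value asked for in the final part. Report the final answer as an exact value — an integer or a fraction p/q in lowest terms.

64364

Stage 1: f(2) = -1*(47) - 1*(-37) = -10; iterating: f(2)=-10, f(3)=-37, f(4)=47, f(5)=-10, f(6)=-37, f(7)=47, f(8)=-10; answer -10
Stage 2: B1 = -10; w = 20; remainder = value at the root: 8*(20)^3 + 1*(20)^2 - 2*(20)^1 + 4 = (64000) + (400) + (-40) + (4) = 64364; answer 64364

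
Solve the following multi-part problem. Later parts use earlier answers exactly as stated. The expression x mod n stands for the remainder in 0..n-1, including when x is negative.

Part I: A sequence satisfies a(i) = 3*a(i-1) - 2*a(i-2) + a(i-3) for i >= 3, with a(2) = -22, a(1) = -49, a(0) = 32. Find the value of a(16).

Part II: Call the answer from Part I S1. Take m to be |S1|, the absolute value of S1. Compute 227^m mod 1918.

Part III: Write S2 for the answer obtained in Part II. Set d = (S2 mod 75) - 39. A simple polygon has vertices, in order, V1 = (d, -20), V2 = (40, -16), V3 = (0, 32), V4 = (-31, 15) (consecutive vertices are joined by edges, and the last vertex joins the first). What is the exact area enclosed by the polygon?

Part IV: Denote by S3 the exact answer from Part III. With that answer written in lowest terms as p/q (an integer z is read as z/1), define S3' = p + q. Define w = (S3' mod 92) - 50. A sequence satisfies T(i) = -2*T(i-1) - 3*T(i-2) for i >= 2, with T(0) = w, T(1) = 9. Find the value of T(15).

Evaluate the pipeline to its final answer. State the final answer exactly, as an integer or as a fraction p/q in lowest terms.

13599

Part I: a(3) = 3*(-22) - 2*(-49) + 1*(32) = 64; iterating: a(3)=64, a(4)=187, a(5)=411, a(6)=923, a(7)=2134, a(8)=4967, a(9)=11556, a(10)=26868, a(11)=62459, a(12)=145197, a(13)=337541, a(14)=784688, a(15)=1824179, a(16)=4240702; answer 4240702
Part II: S1 = 4240702; m = 4240702; squarings mod 1918: 227^1=227, 227^2=1661, 227^4=837, 227^8=499, 227^16=1579, 227^32=1759, 227^64=347, 227^128=1493, 227^256=333, 227^512=1563, 227^1024=1355, 227^2048=499, 227^4096=1579, 227^8192=1759, 227^16384=347, 227^32768=1493, 227^65536=333, 227^131072=1563, 227^262144=1355, 227^524288=499, 227^1048576=1579, 227^2097152=1759, 227^4194304=347; 227^4240702 = 227^2 * 227^4 * 227^8 * 227^16 * 227^32 * 227^256 * 227^1024 * 227^4096 * 227^8192 * 227^32768 * 227^4194304 = 557 (mod 1918); answer 557
Part III: S2 = 557; d = -7; cross terms: (-7*-16 - 40*-20)=912, (40*32 - 0*-16)=1280, (0*15 - -31*32)=992, (-31*-20 - -7*15)=725; twice the area = |3909| = 3909; area = 3909/2; answer 3909/2
Part IV: S3 = 3909/2; threaded value p + q = 3911; w = -3; T(2) = -2*(9) - 3*(-3) = -9; iterating: T(2)=-9, T(3)=-9, T(4)=45, T(5)=-63, T(6)=-9, T(7)=207, T(8)=-387, T(9)=153, T(10)=855, T(11)=-2169, T(12)=1773, T(13)=2961, T(14)=-11241, T(15)=13599; answer 13599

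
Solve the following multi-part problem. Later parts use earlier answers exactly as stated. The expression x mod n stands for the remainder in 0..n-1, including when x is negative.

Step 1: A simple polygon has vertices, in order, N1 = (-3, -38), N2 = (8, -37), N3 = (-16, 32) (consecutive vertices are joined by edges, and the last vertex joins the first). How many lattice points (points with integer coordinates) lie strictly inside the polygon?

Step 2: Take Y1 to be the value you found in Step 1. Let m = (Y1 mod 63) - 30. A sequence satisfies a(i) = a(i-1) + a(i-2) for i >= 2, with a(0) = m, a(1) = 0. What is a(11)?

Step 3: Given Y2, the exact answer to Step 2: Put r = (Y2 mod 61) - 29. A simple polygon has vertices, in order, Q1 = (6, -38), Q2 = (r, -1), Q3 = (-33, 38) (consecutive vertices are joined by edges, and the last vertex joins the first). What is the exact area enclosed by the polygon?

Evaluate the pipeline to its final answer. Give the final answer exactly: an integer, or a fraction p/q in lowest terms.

Step 1: cross terms: (-3*-37 - 8*-38)=415, (8*32 - -16*-37)=-336, (-16*-38 - -3*32)=704; twice the area = |783| = 783; area = 783/2; boundary points = 1 + 3 + 1 = 5; strictly interior points = area - boundary/2 + 1 = 390; answer 390
Step 2: Y1 = 390; m = -18; a(2) = 1*(0) + 1*(-18) = -18; iterating: a(2)=-18, a(3)=-18, a(4)=-36, a(5)=-54, a(6)=-90, a(7)=-144, a(8)=-234, a(9)=-378, a(10)=-612, a(11)=-990; answer -990
Step 3: Y2 = -990; r = 18; cross terms: (6*-1 - 18*-38)=678, (18*38 - -33*-1)=651, (-33*-38 - 6*38)=1026; twice the area = |2355| = 2355; area = 2355/2; answer 2355/2

2355/2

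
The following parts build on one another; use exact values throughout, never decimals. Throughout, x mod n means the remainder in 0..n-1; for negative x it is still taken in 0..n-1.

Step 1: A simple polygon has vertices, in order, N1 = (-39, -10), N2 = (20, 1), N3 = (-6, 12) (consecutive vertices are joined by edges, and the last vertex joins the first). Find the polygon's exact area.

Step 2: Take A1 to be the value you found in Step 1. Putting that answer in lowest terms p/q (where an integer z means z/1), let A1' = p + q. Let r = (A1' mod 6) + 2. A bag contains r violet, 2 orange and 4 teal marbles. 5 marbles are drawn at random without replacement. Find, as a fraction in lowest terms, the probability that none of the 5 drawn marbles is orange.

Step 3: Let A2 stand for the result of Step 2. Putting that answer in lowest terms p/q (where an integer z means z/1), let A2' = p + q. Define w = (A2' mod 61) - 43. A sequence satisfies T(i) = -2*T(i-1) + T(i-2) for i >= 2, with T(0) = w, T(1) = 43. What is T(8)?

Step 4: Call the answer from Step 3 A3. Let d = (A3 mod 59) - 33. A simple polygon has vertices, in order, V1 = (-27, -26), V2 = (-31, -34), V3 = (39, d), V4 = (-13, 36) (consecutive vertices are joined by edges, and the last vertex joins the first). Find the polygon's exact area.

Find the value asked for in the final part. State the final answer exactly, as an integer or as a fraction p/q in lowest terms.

Step 1: cross terms: (-39*1 - 20*-10)=161, (20*12 - -6*1)=246, (-6*-10 - -39*12)=528; twice the area = |935| = 935; area = 935/2; answer 935/2
Step 2: A1 = 935/2; threaded value p + q = 937; r = 3; total draws C(9,5) = 126; favorable C(7,5) = 21; P = 1/6; answer 1/6
Step 3: A2 = 1/6; threaded value p + q = 7; w = -36; T(2) = -2*(43) + 1*(-36) = -122; iterating: T(2)=-122, T(3)=287, T(4)=-696, T(5)=1679, T(6)=-4054, T(7)=9787, T(8)=-23628; answer -23628
Step 4: A3 = -23628; d = -2; cross terms: (-27*-34 - -31*-26)=112, (-31*-2 - 39*-34)=1388, (39*36 - -13*-2)=1378, (-13*-26 - -27*36)=1310; twice the area = |4188| = 4188; area = 2094; answer 2094

2094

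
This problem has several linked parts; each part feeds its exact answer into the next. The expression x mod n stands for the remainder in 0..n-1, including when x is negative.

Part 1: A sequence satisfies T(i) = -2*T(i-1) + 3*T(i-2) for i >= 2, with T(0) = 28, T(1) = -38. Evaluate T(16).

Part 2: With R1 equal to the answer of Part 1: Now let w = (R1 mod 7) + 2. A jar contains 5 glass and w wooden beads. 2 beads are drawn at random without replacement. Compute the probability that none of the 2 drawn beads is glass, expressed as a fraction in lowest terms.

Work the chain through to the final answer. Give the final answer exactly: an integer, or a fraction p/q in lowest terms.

Part 1: T(2) = -2*(-38) + 3*(28) = 160; iterating: T(2)=160, T(3)=-434, T(4)=1348, T(5)=-3998, T(6)=12040, T(7)=-36074, T(8)=108268, T(9)=-324758, T(10)=974320, T(11)=-2922914, T(12)=8768788, T(13)=-26306318, T(14)=78919000, T(15)=-236756954, T(16)=710270908; answer 710270908
Part 2: R1 = 710270908; w = 6; total draws C(11,2) = 55; favorable C(6,2) = 15; P = 3/11; answer 3/11

3/11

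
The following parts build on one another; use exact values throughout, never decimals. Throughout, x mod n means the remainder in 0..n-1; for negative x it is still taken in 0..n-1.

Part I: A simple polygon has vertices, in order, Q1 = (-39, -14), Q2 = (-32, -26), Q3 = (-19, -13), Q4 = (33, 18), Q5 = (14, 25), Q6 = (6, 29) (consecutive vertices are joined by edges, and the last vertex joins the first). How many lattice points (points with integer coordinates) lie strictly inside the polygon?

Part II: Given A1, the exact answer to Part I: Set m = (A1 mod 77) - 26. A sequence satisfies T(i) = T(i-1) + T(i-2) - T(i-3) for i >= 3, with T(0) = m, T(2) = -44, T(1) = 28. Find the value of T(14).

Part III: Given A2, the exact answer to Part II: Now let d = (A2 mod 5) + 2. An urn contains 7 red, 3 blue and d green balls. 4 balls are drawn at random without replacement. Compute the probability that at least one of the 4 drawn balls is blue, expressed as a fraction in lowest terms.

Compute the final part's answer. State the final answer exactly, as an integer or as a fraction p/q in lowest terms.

Part I: cross terms: (-39*-26 - -32*-14)=566, (-32*-13 - -19*-26)=-78, (-19*18 - 33*-13)=87, (33*25 - 14*18)=573, (14*29 - 6*25)=256, (6*-14 - -39*29)=1047; twice the area = |2451| = 2451; area = 2451/2; boundary points = 1 + 13 + 1 + 1 + 4 + 1 = 21; strictly interior points = area - boundary/2 + 1 = 1216; answer 1216
Part II: A1 = 1216; m = 35; T(3) = 1*(-44) + 1*(28) - 1*(35) = -51; iterating: T(3)=-51, T(4)=-123, T(5)=-130, T(6)=-202, T(7)=-209, T(8)=-281, T(9)=-288, T(10)=-360, T(11)=-367, T(12)=-439, T(13)=-446, T(14)=-518; answer -518
Part III: A2 = -518; d = 4; total draws C(14,4) = 1001; complement C(11,4) = 330; favorable 1001 - 330 = 671; P = 61/91; answer 61/91

61/91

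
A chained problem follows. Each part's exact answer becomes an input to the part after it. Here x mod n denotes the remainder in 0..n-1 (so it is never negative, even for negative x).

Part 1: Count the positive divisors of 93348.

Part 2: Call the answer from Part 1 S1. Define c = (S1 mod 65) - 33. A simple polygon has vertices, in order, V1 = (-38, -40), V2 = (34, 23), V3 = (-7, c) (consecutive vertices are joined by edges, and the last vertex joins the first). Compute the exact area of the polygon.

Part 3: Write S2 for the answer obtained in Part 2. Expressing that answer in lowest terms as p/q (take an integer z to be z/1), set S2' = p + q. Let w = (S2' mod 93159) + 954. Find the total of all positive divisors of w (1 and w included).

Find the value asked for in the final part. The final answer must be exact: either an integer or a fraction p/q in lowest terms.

1110

Part 1: 93348 = 2^2 * 3^2 * 2593; number of divisors = (2+1) * (2+1) * (1+1) = 18; answer 18
Part 2: S1 = 18; c = -15; cross terms: (-38*23 - 34*-40)=486, (34*-15 - -7*23)=-349, (-7*-40 - -38*-15)=-290; twice the area = |-153| = 153; area = 153/2; answer 153/2
Part 3: S2 = 153/2; threaded value p + q = 155; w = 1109; 1109 is prime, so its only divisors are 1 and 1109; sigma = 1 + 1109 = 1110; answer 1110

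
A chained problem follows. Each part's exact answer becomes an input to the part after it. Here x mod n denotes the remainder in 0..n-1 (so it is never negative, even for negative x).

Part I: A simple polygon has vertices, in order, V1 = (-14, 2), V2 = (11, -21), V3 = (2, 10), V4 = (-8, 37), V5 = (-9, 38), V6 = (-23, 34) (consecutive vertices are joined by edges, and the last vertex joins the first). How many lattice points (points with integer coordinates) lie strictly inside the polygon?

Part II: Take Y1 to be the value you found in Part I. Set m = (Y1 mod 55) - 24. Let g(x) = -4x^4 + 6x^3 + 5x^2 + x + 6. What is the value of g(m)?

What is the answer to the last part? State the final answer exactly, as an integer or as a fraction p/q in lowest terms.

-3696

Part I: cross terms: (-14*-21 - 11*2)=272, (11*10 - 2*-21)=152, (2*37 - -8*10)=154, (-8*38 - -9*37)=29, (-9*34 - -23*38)=568, (-23*2 - -14*34)=430; twice the area = |1605| = 1605; area = 1605/2; boundary points = 1 + 1 + 1 + 1 + 2 + 1 = 7; strictly interior points = area - boundary/2 + 1 = 800; answer 800
Part II: Y1 = 800; m = 6; -4*(6)^4 + 6*(6)^3 + 5*(6)^2 + 1*(6)^1 + 6 = (-5184) + (1296) + (180) + (6) + (6) = -3696; answer -3696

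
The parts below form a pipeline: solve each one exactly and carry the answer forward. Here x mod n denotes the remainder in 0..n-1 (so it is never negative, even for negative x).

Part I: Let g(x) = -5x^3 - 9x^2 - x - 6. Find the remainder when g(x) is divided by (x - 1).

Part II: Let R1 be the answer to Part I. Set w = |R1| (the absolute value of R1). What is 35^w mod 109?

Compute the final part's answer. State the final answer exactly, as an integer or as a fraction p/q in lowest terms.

105

Part I: remainder = value at the root: -5*(1)^3 - 9*(1)^2 - 1*(1)^1 - 6 = (-5) + (-9) + (-1) + (-6) = -21; answer -21
Part II: R1 = -21; w = 21; squarings mod 109: 35^1=35, 35^2=26, 35^4=22, 35^8=48, 35^16=15; 35^21 = 35^1 * 35^4 * 35^16 = 105 (mod 109); answer 105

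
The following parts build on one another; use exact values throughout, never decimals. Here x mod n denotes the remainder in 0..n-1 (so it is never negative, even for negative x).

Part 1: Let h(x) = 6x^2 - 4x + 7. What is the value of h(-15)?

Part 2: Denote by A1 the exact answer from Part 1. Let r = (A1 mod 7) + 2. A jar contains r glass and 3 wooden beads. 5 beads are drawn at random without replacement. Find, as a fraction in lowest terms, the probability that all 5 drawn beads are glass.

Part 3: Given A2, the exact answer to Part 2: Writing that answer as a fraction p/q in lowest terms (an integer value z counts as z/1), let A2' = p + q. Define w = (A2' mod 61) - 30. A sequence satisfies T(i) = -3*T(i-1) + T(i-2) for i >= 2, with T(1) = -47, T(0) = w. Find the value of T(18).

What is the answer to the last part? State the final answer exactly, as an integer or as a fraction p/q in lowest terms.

Part 1: 6*(-15)^2 - 4*(-15)^1 + 7 = (1350) + (60) + (7) = 1417; answer 1417
Part 2: A1 = 1417; r = 5; total draws C(8,5) = 56; favorable C(5,5) = 1; P = 1/56; answer 1/56
Part 3: A2 = 1/56; threaded value p + q = 57; w = 27; T(2) = -3*(-47) + 1*(27) = 168; iterating: T(2)=168, T(3)=-551, T(4)=1821, T(5)=-6014, T(6)=19863, T(7)=-65603, T(8)=216672, T(9)=-715619, T(10)=2363529, T(11)=-7806206, T(12)=25782147, T(13)=-85152647, T(14)=281240088, T(15)=-928872911, T(16)=3067858821, T(17)=-10132449374, T(18)=33465206943; answer 33465206943

33465206943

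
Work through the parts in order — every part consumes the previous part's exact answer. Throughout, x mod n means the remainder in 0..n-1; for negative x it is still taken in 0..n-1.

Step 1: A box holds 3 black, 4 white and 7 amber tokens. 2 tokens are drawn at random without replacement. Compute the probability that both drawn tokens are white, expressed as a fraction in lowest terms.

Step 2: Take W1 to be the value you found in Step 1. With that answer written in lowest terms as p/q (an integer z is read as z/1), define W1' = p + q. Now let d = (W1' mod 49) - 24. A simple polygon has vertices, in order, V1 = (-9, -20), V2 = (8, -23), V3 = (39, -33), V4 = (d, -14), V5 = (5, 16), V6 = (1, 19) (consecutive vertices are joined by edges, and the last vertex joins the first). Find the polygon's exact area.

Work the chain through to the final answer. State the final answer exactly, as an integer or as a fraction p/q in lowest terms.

965

Step 1: total draws C(14,2) = 91; favorable C(4,2) = 6; P = 6/91; answer 6/91
Step 2: W1 = 6/91; threaded value p + q = 97; d = 24; cross terms: (-9*-23 - 8*-20)=367, (8*-33 - 39*-23)=633, (39*-14 - 24*-33)=246, (24*16 - 5*-14)=454, (5*19 - 1*16)=79, (1*-20 - -9*19)=151; twice the area = |1930| = 1930; area = 965; answer 965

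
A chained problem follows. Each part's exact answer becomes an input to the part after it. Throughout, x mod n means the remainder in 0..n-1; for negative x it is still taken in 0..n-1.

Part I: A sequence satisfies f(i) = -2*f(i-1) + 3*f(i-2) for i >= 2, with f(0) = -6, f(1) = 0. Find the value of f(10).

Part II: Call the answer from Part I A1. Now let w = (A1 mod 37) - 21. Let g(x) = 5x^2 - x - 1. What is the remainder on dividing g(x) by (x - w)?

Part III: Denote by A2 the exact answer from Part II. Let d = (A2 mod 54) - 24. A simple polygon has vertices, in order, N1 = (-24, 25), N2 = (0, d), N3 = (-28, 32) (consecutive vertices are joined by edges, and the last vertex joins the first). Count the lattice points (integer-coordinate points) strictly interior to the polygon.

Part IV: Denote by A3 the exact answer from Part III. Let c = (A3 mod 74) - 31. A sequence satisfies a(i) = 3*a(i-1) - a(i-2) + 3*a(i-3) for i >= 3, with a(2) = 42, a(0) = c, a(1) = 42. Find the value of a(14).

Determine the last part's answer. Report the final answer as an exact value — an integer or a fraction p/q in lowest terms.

Part I: f(2) = -2*(0) + 3*(-6) = -18; iterating: f(2)=-18, f(3)=36, f(4)=-126, f(5)=360, f(6)=-1098, f(7)=3276, f(8)=-9846, f(9)=29520, f(10)=-88578; answer -88578
Part II: A1 = -88578; w = -21; remainder = value at the root: 5*(-21)^2 - 1*(-21)^1 - 1 = (2205) + (21) + (-1) = 2225; answer 2225
Part III: A2 = 2225; d = -13; cross terms: (-24*-13 - 0*25)=312, (0*32 - -28*-13)=-364, (-28*25 - -24*32)=68; twice the area = |16| = 16; area = 8; boundary points = 2 + 1 + 1 = 4; strictly interior points = area - boundary/2 + 1 = 7; answer 7
Part IV: A3 = 7; c = -24; a(3) = 3*(42) - 1*(42) + 3*(-24) = 12; iterating: a(3)=12, a(4)=120, a(5)=474, a(6)=1338, a(7)=3900, a(8)=11784, a(9)=35466, a(10)=106314, a(11)=318828, a(12)=956568, a(13)=2869818, a(14)=8609370; answer 8609370

8609370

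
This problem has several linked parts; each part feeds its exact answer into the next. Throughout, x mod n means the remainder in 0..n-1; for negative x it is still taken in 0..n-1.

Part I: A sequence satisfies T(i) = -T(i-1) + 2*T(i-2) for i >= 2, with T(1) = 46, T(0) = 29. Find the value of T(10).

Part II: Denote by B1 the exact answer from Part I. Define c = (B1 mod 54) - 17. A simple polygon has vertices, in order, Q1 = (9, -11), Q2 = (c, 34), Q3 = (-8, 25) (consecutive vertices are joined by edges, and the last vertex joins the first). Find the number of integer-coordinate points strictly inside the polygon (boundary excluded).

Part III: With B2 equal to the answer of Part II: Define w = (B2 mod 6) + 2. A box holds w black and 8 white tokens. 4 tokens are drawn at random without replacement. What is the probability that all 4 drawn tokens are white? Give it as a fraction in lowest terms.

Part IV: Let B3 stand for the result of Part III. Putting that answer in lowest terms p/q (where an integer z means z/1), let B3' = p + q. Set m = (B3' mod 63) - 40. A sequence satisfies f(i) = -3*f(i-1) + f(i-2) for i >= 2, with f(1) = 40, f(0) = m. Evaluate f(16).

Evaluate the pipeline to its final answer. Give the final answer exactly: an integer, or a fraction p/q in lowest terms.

Part I: T(2) = -1*(46) + 2*(29) = 12; iterating: T(2)=12, T(3)=80, T(4)=-56, T(5)=216, T(6)=-328, T(7)=760, T(8)=-1416, T(9)=2936, T(10)=-5768; answer -5768
Part II: B1 = -5768; c = -7; cross terms: (9*34 - -7*-11)=229, (-7*25 - -8*34)=97, (-8*-11 - 9*25)=-137; twice the area = |189| = 189; area = 189/2; boundary points = 1 + 1 + 1 = 3; strictly interior points = area - boundary/2 + 1 = 94; answer 94
Part III: B2 = 94; w = 6; total draws C(14,4) = 1001; favorable C(8,4) = 70; P = 10/143; answer 10/143
Part IV: B3 = 10/143; threaded value p + q = 153; m = -13; f(2) = -3*(40) + 1*(-13) = -133; iterating: f(2)=-133, f(3)=439, f(4)=-1450, f(5)=4789, f(6)=-15817, f(7)=52240, f(8)=-172537, f(9)=569851, f(10)=-1882090, f(11)=6216121, f(12)=-20530453, f(13)=67807480, f(14)=-223952893, f(15)=739666159, f(16)=-2442951370; answer -2442951370

-2442951370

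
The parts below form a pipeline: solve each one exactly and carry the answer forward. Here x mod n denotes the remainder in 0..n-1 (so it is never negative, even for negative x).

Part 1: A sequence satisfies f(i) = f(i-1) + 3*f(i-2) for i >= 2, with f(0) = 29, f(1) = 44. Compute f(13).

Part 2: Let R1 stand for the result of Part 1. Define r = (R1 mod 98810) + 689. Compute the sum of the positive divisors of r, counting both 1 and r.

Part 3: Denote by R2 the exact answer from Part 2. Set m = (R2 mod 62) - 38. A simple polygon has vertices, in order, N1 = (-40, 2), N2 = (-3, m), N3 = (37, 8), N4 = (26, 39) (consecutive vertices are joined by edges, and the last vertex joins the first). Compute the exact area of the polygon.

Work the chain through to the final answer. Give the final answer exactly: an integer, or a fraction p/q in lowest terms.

Part 1: f(2) = 1*(44) + 3*(29) = 131; iterating: f(2)=131, f(3)=263, f(4)=656, f(5)=1445, f(6)=3413, f(7)=7748, f(8)=17987, f(9)=41231, f(10)=95192, f(11)=218885, f(12)=504461, f(13)=1161116; answer 1161116
Part 2: R1 = 1161116; r = 74895; 74895 = 3 * 5 * 4993; sigma = (1 + 3) * (1 + 5) * (1 + 4993) = 4 * 6 * 4994 = 119856; answer 119856
Part 3: R2 = 119856; m = -28; cross terms: (-40*-28 - -3*2)=1126, (-3*8 - 37*-28)=1012, (37*39 - 26*8)=1235, (26*2 - -40*39)=1612; twice the area = |4985| = 4985; area = 4985/2; answer 4985/2

4985/2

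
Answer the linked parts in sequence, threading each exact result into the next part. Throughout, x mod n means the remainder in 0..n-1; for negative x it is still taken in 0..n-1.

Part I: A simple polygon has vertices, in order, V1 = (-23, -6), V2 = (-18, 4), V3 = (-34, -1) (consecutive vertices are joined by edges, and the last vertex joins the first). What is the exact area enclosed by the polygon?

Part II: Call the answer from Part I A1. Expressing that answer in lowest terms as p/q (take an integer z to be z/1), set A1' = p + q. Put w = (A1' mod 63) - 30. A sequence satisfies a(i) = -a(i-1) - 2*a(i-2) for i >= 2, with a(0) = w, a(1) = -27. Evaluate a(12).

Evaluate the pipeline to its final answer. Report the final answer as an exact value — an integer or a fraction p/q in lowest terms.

2089

Part I: cross terms: (-23*4 - -18*-6)=-200, (-18*-1 - -34*4)=154, (-34*-6 - -23*-1)=181; twice the area = |135| = 135; area = 135/2; answer 135/2
Part II: A1 = 135/2; threaded value p + q = 137; w = -19; a(2) = -1*(-27) - 2*(-19) = 65; iterating: a(2)=65, a(3)=-11, a(4)=-119, a(5)=141, a(6)=97, a(7)=-379, a(8)=185, a(9)=573, a(10)=-943, a(11)=-203, a(12)=2089; answer 2089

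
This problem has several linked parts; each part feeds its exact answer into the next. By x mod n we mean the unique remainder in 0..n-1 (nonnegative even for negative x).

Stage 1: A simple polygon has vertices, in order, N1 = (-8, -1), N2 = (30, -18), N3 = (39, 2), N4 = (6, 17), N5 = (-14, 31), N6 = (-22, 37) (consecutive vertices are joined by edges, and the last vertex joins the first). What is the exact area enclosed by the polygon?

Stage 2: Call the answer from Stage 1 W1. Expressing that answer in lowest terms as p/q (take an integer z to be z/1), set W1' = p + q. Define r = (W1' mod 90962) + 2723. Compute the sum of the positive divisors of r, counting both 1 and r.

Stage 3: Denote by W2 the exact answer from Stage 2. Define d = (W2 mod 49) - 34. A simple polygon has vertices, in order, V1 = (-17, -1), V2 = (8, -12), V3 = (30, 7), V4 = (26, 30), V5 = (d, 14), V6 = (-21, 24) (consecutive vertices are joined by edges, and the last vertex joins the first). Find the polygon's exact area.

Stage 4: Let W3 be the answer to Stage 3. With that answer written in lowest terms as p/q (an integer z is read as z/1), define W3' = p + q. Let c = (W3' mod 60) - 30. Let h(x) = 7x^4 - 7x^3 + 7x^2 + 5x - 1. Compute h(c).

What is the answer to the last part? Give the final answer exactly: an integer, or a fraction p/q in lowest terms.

2847999

Stage 1: cross terms: (-8*-18 - 30*-1)=174, (30*2 - 39*-18)=762, (39*17 - 6*2)=651, (6*31 - -14*17)=424, (-14*37 - -22*31)=164, (-22*-1 - -8*37)=318; twice the area = |2493| = 2493; area = 2493/2; answer 2493/2
Stage 2: W1 = 2493/2; threaded value p + q = 2495; r = 5218; 5218 = 2 * 2609; sigma = (1 + 2) * (1 + 2609) = 3 * 2610 = 7830; answer 7830
Stage 3: W2 = 7830; d = 5; cross terms: (-17*-12 - 8*-1)=212, (8*7 - 30*-12)=416, (30*30 - 26*7)=718, (26*14 - 5*30)=214, (5*24 - -21*14)=414, (-21*-1 - -17*24)=429; twice the area = |2403| = 2403; area = 2403/2; answer 2403/2
Stage 4: W3 = 2403/2; threaded value p + q = 2405; c = -25; 7*(-25)^4 - 7*(-25)^3 + 7*(-25)^2 + 5*(-25)^1 - 1 = (2734375) + (109375) + (4375) + (-125) + (-1) = 2847999; answer 2847999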